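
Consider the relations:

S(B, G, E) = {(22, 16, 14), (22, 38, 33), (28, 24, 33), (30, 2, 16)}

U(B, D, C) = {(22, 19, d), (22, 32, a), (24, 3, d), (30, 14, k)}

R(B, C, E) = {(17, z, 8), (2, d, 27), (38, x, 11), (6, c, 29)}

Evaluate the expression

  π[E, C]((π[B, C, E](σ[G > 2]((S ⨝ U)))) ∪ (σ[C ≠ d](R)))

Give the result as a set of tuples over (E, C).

S ⋈ U (natural join on B): {(22, 16, 14, 19, d), (22, 16, 14, 32, a), (22, 38, 33, 19, d), (22, 38, 33, 32, a), (30, 2, 16, 14, k)}
Selection G > 2: {(22, 16, 14, 19, d), (22, 16, 14, 32, a), (22, 38, 33, 19, d), (22, 38, 33, 32, a)}
π[B, C, E]: project onto (B, C, E) → {(22, a, 14), (22, a, 33), (22, d, 14), (22, d, 33)}
Selection C ≠ d: {(17, z, 8), (38, x, 11), (6, c, 29)}
Taking the union: {(17, z, 8), (22, a, 14), (22, a, 33), (22, d, 14), (22, d, 33), (38, x, 11), (6, c, 29)}
π[E, C]: project onto (E, C) → {(11, x), (14, a), (14, d), (29, c), (33, a), (33, d), (8, z)}

{(11, x), (14, a), (14, d), (29, c), (33, a), (33, d), (8, z)}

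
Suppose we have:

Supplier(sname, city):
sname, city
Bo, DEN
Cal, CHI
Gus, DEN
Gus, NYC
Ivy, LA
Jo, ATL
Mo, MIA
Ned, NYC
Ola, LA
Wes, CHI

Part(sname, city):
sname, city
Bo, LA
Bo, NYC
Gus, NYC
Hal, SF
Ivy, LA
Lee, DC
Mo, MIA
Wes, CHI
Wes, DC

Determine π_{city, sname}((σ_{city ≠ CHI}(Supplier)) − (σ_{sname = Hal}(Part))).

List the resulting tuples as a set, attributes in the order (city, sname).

σ[city ≠ CHI]: keep tuples satisfying city ≠ CHI → {(Bo, DEN), (Gus, DEN), (Gus, NYC), (Ivy, LA), (Jo, ATL), (Mo, MIA), (Ned, NYC), (Ola, LA)}
σ[sname = Hal]: keep tuples satisfying sname = Hal → {(Hal, SF)}
Taking the difference: {(Bo, DEN), (Gus, DEN), (Gus, NYC), (Ivy, LA), (Jo, ATL), (Mo, MIA), (Ned, NYC), (Ola, LA)}
Keep only column(s) city, sname: {(ATL, Jo), (DEN, Bo), (DEN, Gus), (LA, Ivy), (LA, Ola), (MIA, Mo), (NYC, Gus), (NYC, Ned)}

{(ATL, Jo), (DEN, Bo), (DEN, Gus), (LA, Ivy), (LA, Ola), (MIA, Mo), (NYC, Gus), (NYC, Ned)}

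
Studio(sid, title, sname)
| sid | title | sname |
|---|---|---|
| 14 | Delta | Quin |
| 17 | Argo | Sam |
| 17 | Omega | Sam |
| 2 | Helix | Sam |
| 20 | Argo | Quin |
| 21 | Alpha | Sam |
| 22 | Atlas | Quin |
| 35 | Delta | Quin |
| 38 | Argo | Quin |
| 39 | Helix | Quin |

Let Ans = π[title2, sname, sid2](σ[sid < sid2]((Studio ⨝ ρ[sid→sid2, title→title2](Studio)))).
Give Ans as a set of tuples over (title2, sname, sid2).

{(Alpha, Sam, 21), (Argo, Quin, 20), (Argo, Quin, 38), (Argo, Sam, 17), (Atlas, Quin, 22), (Delta, Quin, 35), (Helix, Quin, 39), (Omega, Sam, 17)}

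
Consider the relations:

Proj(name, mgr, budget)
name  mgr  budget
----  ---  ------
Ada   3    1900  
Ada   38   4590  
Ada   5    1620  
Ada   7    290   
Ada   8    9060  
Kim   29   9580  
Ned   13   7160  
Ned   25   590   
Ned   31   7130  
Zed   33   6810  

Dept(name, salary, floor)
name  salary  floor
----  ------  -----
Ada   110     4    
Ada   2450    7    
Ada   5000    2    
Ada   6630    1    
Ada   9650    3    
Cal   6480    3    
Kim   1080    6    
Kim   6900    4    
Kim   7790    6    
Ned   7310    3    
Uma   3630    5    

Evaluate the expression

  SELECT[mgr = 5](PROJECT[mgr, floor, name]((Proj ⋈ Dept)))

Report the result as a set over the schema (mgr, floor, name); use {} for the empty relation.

{(5, 1, Ada), (5, 2, Ada), (5, 3, Ada), (5, 4, Ada), (5, 7, Ada)}

Proj ⋈ Dept (natural join on name): {(Ada, 3, 1900, 110, 4), (Ada, 3, 1900, 2450, 7), (Ada, 3, 1900, 5000, 2), (Ada, 3, 1900, 6630, 1), (Ada, 3, 1900, 9650, 3), (Ada, 38, 4590, 110, 4), (Ada, 38, 4590, 2450, 7), (Ada, 38, 4590, 5000, 2), (Ada, 38, 4590, 6630, 1), (Ada, 38, 4590, 9650, 3), (Ada, 5, 1620, 110, 4), (Ada, 5, 1620, 2450, 7), (Ada, 5, 1620, 5000, 2), (Ada, 5, 1620, 6630, 1), (Ada, 5, 1620, 9650, 3), (Ada, 7, 290, 110, 4), (Ada, 7, 290, 2450, 7), (Ada, 7, 290, 5000, 2), (Ada, 7, 290, 6630, 1), (Ada, 7, 290, 9650, 3), (Ada, 8, 9060, 110, 4), (Ada, 8, 9060, 2450, 7), (Ada, 8, 9060, 5000, 2), (Ada, 8, 9060, 6630, 1), (Ada, 8, 9060, 9650, 3), (Kim, 29, 9580, 1080, 6), (Kim, 29, 9580, 6900, 4), (Kim, 29, 9580, 7790, 6), (Ned, 13, 7160, 7310, 3), (Ned, 25, 590, 7310, 3), (Ned, 31, 7130, 7310, 3)}
Keep only column(s) mgr, floor, name (1 duplicate(s) eliminated): {(13, 3, Ned), (25, 3, Ned), (29, 4, Kim), (29, 6, Kim), (3, 1, Ada), (3, 2, Ada), (3, 3, Ada), (3, 4, Ada), (3, 7, Ada), (31, 3, Ned), (38, 1, Ada), (38, 2, Ada), (38, 3, Ada), (38, 4, Ada), (38, 7, Ada), (5, 1, Ada), (5, 2, Ada), (5, 3, Ada), (5, 4, Ada), (5, 7, Ada), (7, 1, Ada), (7, 2, Ada), (7, 3, Ada), (7, 4, Ada), (7, 7, Ada), (8, 1, Ada), (8, 2, Ada), (8, 3, Ada), (8, 4, Ada), (8, 7, Ada)}
σ[mgr = 5]: keep tuples satisfying mgr = 5 → {(5, 1, Ada), (5, 2, Ada), (5, 3, Ada), (5, 4, Ada), (5, 7, Ada)}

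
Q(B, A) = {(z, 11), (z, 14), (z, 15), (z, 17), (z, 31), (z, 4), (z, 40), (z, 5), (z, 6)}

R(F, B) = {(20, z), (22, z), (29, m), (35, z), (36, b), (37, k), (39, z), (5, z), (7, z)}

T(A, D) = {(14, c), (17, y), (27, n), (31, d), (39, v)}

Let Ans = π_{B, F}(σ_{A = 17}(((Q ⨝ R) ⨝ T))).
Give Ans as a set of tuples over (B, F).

Joining Q and R on B yields {(z, 11, 20), (z, 11, 22), (z, 11, 35), (z, 11, 39), (z, 11, 5), (z, 11, 7), (z, 14, 20), (z, 14, 22), (z, 14, 35), (z, 14, 39), (z, 14, 5), (z, 14, 7), (z, 15, 20), (z, 15, 22), (z, 15, 35), (z, 15, 39), (z, 15, 5), (z, 15, 7), (z, 17, 20), (z, 17, 22), (z, 17, 35), (z, 17, 39), (z, 17, 5), (z, 17, 7), (z, 31, 20), (z, 31, 22), (z, 31, 35), (z, 31, 39), (z, 31, 5), (z, 31, 7), (z, 4, 20), (z, 4, 22), (z, 4, 35), (z, 4, 39), (z, 4, 5), (z, 4, 7), (z, 40, 20), (z, 40, 22), (z, 40, 35), (z, 40, 39), (z, 40, 5), (z, 40, 7), (z, 5, 20), (z, 5, 22), (z, 5, 35), (z, 5, 39), (z, 5, 5), (z, 5, 7), (z, 6, 20), (z, 6, 22), (z, 6, 35), (z, 6, 39), (z, 6, 5), (z, 6, 7)}.
Joining (Q ⨝ R) and T on A yields {(z, 14, 20, c), (z, 14, 22, c), (z, 14, 35, c), (z, 14, 39, c), (z, 14, 5, c), (z, 14, 7, c), (z, 17, 20, y), (z, 17, 22, y), (z, 17, 35, y), (z, 17, 39, y), (z, 17, 5, y), (z, 17, 7, y), (z, 31, 20, d), (z, 31, 22, d), (z, 31, 35, d), (z, 31, 39, d), (z, 31, 5, d), (z, 31, 7, d)}.
σ[A = 17]: keep tuples satisfying A = 17 → {(z, 17, 20, y), (z, 17, 22, y), (z, 17, 35, y), (z, 17, 39, y), (z, 17, 5, y), (z, 17, 7, y)}
π[B, F]: project onto (B, F) → {(z, 20), (z, 22), (z, 35), (z, 39), (z, 5), (z, 7)}

{(z, 20), (z, 22), (z, 35), (z, 39), (z, 5), (z, 7)}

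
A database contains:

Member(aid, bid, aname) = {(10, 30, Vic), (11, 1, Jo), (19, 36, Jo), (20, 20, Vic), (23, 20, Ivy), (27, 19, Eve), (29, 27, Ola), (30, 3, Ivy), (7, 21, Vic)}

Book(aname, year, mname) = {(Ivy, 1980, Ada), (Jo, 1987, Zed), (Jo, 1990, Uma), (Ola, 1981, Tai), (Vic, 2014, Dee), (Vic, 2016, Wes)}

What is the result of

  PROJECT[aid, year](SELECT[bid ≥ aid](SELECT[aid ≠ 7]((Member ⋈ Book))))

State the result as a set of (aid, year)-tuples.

Joining Member and Book on aname yields {(10, 30, Vic, 2014, Dee), (10, 30, Vic, 2016, Wes), (11, 1, Jo, 1987, Zed), (11, 1, Jo, 1990, Uma), (19, 36, Jo, 1987, Zed), (19, 36, Jo, 1990, Uma), (20, 20, Vic, 2014, Dee), (20, 20, Vic, 2016, Wes), (23, 20, Ivy, 1980, Ada), (29, 27, Ola, 1981, Tai), (30, 3, Ivy, 1980, Ada), (7, 21, Vic, 2014, Dee), (7, 21, Vic, 2016, Wes)}.
σ[aid ≠ 7]: keep tuples satisfying aid ≠ 7 → {(10, 30, Vic, 2014, Dee), (10, 30, Vic, 2016, Wes), (11, 1, Jo, 1987, Zed), (11, 1, Jo, 1990, Uma), (19, 36, Jo, 1987, Zed), (19, 36, Jo, 1990, Uma), (20, 20, Vic, 2014, Dee), (20, 20, Vic, 2016, Wes), (23, 20, Ivy, 1980, Ada), (29, 27, Ola, 1981, Tai), (30, 3, Ivy, 1980, Ada)}
σ[bid ≥ aid]: keep tuples satisfying bid ≥ aid → {(10, 30, Vic, 2014, Dee), (10, 30, Vic, 2016, Wes), (19, 36, Jo, 1987, Zed), (19, 36, Jo, 1990, Uma), (20, 20, Vic, 2014, Dee), (20, 20, Vic, 2016, Wes)}
π_{aid, year} gives {(10, 2014), (10, 2016), (19, 1987), (19, 1990), (20, 2014), (20, 2016)}.

{(10, 2014), (10, 2016), (19, 1987), (19, 1990), (20, 2014), (20, 2016)}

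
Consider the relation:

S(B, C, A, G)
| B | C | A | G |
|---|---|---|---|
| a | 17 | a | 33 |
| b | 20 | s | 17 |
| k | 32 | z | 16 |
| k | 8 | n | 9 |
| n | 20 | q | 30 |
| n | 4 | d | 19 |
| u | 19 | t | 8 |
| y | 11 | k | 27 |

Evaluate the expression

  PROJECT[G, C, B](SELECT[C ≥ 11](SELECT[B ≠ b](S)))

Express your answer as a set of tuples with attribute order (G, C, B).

σ[B ≠ b]: keep tuples satisfying B ≠ b → {(a, 17, a, 33), (k, 32, z, 16), (k, 8, n, 9), (n, 20, q, 30), (n, 4, d, 19), (u, 19, t, 8), (y, 11, k, 27)}
σ[C ≥ 11]: keep tuples satisfying C ≥ 11 → {(a, 17, a, 33), (k, 32, z, 16), (n, 20, q, 30), (u, 19, t, 8), (y, 11, k, 27)}
π_{G, C, B} gives {(16, 32, k), (27, 11, y), (30, 20, n), (33, 17, a), (8, 19, u)}.

{(16, 32, k), (27, 11, y), (30, 20, n), (33, 17, a), (8, 19, u)}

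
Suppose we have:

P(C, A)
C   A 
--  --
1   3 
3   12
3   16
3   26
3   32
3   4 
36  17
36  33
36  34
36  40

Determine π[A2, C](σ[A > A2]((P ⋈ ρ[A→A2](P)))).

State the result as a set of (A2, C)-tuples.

{(12, 3), (16, 3), (17, 36), (26, 3), (33, 36), (34, 36), (4, 3)}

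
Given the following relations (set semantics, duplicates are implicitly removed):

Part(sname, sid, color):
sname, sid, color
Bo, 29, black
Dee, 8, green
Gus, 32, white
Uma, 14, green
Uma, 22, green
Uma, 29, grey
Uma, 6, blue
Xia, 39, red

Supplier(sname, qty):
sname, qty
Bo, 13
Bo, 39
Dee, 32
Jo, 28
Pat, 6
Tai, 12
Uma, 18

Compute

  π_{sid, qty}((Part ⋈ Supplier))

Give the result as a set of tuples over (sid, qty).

Joining Part and Supplier on sname yields {(Bo, 29, black, 13), (Bo, 29, black, 39), (Dee, 8, green, 32), (Uma, 14, green, 18), (Uma, 22, green, 18), (Uma, 29, grey, 18), (Uma, 6, blue, 18)}.
π[sid, qty]: project onto (sid, qty) → {(14, 18), (22, 18), (29, 13), (29, 18), (29, 39), (6, 18), (8, 32)}

{(14, 18), (22, 18), (29, 13), (29, 18), (29, 39), (6, 18), (8, 32)}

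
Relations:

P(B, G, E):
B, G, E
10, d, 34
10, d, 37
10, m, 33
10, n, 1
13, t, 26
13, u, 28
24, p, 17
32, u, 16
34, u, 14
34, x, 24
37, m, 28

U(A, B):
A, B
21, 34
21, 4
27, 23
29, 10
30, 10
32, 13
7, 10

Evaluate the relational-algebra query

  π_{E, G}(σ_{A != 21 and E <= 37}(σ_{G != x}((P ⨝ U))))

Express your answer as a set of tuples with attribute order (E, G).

P ⋈ U (natural join on B): {(10, d, 34, 29), (10, d, 34, 30), (10, d, 34, 7), (10, d, 37, 29), (10, d, 37, 30), (10, d, 37, 7), (10, m, 33, 29), (10, m, 33, 30), (10, m, 33, 7), (10, n, 1, 29), (10, n, 1, 30), (10, n, 1, 7), (13, t, 26, 32), (13, u, 28, 32), (34, u, 14, 21), (34, x, 24, 21)}
Apply σ_{G != x}; surviving tuples: {(10, d, 34, 29), (10, d, 34, 30), (10, d, 34, 7), (10, d, 37, 29), (10, d, 37, 30), (10, d, 37, 7), (10, m, 33, 29), (10, m, 33, 30), (10, m, 33, 7), (10, n, 1, 29), (10, n, 1, 30), (10, n, 1, 7), (13, t, 26, 32), (13, u, 28, 32), (34, u, 14, 21)}
Apply σ_{A != 21 and E <= 37}; surviving tuples: {(10, d, 34, 29), (10, d, 34, 30), (10, d, 34, 7), (10, d, 37, 29), (10, d, 37, 30), (10, d, 37, 7), (10, m, 33, 29), (10, m, 33, 30), (10, m, 33, 7), (10, n, 1, 29), (10, n, 1, 30), (10, n, 1, 7), (13, t, 26, 32), (13, u, 28, 32)}
Projecting to E, G (8 duplicate(s) eliminated): {(1, n), (26, t), (28, u), (33, m), (34, d), (37, d)}

{(1, n), (26, t), (28, u), (33, m), (34, d), (37, d)}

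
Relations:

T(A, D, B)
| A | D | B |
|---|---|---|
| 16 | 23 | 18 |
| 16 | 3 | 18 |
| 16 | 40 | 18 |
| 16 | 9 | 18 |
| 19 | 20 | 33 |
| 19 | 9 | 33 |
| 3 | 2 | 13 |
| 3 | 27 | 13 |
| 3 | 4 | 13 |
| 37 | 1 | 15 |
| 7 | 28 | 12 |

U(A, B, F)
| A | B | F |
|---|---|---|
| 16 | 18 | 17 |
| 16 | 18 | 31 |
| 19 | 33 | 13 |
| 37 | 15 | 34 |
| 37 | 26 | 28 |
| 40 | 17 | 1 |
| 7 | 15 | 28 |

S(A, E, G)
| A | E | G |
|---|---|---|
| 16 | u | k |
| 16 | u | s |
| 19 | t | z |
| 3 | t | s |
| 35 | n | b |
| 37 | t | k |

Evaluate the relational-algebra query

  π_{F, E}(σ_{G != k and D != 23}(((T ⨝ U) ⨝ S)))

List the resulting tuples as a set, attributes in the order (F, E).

Natural join on A, B: {(16, 23, 18, 17), (16, 23, 18, 31), (16, 3, 18, 17), (16, 3, 18, 31), (16, 40, 18, 17), (16, 40, 18, 31), (16, 9, 18, 17), (16, 9, 18, 31), (19, 20, 33, 13), (19, 9, 33, 13), (37, 1, 15, 34)}
Natural join on A: {(16, 23, 18, 17, u, k), (16, 23, 18, 17, u, s), (16, 23, 18, 31, u, k), (16, 23, 18, 31, u, s), (16, 3, 18, 17, u, k), (16, 3, 18, 17, u, s), (16, 3, 18, 31, u, k), (16, 3, 18, 31, u, s), (16, 40, 18, 17, u, k), (16, 40, 18, 17, u, s), (16, 40, 18, 31, u, k), (16, 40, 18, 31, u, s), (16, 9, 18, 17, u, k), (16, 9, 18, 17, u, s), (16, 9, 18, 31, u, k), (16, 9, 18, 31, u, s), (19, 20, 33, 13, t, z), (19, 9, 33, 13, t, z), (37, 1, 15, 34, t, k)}
Apply σ_{G != k and D != 23}; surviving tuples: {(16, 3, 18, 17, u, s), (16, 3, 18, 31, u, s), (16, 40, 18, 17, u, s), (16, 40, 18, 31, u, s), (16, 9, 18, 17, u, s), (16, 9, 18, 31, u, s), (19, 20, 33, 13, t, z), (19, 9, 33, 13, t, z)}
π_{F, E} gives {(13, t), (17, u), (31, u)} (5 duplicate(s) eliminated).

{(13, t), (17, u), (31, u)}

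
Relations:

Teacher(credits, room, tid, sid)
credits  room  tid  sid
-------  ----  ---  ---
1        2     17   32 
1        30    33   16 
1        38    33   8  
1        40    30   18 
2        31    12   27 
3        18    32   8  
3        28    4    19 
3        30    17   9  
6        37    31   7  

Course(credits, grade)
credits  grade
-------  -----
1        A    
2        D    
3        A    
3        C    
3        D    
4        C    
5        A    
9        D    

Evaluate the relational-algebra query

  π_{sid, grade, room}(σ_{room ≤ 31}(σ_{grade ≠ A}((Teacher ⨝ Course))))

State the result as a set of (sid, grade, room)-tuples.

{(19, C, 28), (19, D, 28), (27, D, 31), (8, C, 18), (8, D, 18), (9, C, 30), (9, D, 30)}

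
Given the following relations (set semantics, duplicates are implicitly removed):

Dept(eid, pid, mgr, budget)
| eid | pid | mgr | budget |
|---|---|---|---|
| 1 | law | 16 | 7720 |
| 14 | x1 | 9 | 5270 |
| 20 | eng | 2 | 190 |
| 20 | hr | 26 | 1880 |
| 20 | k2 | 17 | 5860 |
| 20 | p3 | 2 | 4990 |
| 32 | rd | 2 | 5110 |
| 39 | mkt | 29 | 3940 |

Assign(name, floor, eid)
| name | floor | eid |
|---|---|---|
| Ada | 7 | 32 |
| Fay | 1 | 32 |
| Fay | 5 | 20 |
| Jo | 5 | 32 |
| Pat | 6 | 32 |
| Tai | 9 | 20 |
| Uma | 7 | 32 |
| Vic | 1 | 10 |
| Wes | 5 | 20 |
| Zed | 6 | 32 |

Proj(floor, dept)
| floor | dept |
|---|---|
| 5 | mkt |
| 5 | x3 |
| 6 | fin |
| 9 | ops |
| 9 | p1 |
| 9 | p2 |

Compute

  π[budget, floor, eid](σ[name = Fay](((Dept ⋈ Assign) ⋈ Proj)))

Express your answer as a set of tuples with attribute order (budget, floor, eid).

{(1880, 5, 20), (190, 5, 20), (4990, 5, 20), (5860, 5, 20)}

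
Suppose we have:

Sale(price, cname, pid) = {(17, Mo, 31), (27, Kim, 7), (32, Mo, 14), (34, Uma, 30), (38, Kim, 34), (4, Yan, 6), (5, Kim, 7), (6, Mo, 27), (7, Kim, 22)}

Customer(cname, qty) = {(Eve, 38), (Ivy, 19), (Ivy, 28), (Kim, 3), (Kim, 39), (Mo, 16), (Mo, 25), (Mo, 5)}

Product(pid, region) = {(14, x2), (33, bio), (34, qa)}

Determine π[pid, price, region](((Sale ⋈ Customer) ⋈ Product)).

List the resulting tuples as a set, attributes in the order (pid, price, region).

Natural join on cname: {(17, Mo, 31, 16), (17, Mo, 31, 25), (17, Mo, 31, 5), (27, Kim, 7, 3), (27, Kim, 7, 39), (32, Mo, 14, 16), (32, Mo, 14, 25), (32, Mo, 14, 5), (38, Kim, 34, 3), (38, Kim, 34, 39), (5, Kim, 7, 3), (5, Kim, 7, 39), (6, Mo, 27, 16), (6, Mo, 27, 25), (6, Mo, 27, 5), (7, Kim, 22, 3), (7, Kim, 22, 39)}
Natural join on pid: {(32, Mo, 14, 16, x2), (32, Mo, 14, 25, x2), (32, Mo, 14, 5, x2), (38, Kim, 34, 3, qa), (38, Kim, 34, 39, qa)}
π[pid, price, region]: project onto (pid, price, region) (3 duplicate(s) eliminated) → {(14, 32, x2), (34, 38, qa)}

{(14, 32, x2), (34, 38, qa)}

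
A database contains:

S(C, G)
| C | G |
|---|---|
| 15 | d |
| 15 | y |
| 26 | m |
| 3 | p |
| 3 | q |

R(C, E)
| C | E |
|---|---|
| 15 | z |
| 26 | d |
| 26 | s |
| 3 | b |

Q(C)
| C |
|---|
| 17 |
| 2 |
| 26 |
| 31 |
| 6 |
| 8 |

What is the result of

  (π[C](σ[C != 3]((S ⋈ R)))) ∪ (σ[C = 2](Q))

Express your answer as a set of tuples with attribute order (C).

S ⋈ R (natural join on C): {(15, d, z), (15, y, z), (26, m, d), (26, m, s), (3, p, b), (3, q, b)}
Selection C != 3: {(15, d, z), (15, y, z), (26, m, d), (26, m, s)}
Keep only column(s) C (2 duplicate(s) eliminated): {15, 26}
Selection C = 2: {2}
Taking the union: {15, 2, 26}

{15, 2, 26}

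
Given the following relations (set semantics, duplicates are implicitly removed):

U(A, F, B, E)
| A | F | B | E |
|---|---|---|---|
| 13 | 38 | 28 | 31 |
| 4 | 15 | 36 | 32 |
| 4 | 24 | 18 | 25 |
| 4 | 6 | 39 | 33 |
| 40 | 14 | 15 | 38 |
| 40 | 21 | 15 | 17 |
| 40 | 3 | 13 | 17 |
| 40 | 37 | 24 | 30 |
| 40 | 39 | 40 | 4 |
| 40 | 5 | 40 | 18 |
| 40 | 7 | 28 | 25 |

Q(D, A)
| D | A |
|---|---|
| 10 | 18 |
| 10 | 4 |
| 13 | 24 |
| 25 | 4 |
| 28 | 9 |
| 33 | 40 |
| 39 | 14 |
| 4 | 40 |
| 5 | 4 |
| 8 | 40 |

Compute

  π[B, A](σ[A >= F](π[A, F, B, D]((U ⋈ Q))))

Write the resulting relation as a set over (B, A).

U ⋈ Q (natural join on A): {(4, 15, 36, 32, 10), (4, 15, 36, 32, 25), (4, 15, 36, 32, 5), (4, 24, 18, 25, 10), (4, 24, 18, 25, 25), (4, 24, 18, 25, 5), (4, 6, 39, 33, 10), (4, 6, 39, 33, 25), (4, 6, 39, 33, 5), (40, 14, 15, 38, 33), (40, 14, 15, 38, 4), (40, 14, 15, 38, 8), (40, 21, 15, 17, 33), (40, 21, 15, 17, 4), (40, 21, 15, 17, 8), (40, 3, 13, 17, 33), (40, 3, 13, 17, 4), (40, 3, 13, 17, 8), (40, 37, 24, 30, 33), (40, 37, 24, 30, 4), (40, 37, 24, 30, 8), (40, 39, 40, 4, 33), (40, 39, 40, 4, 4), (40, 39, 40, 4, 8), (40, 5, 40, 18, 33), (40, 5, 40, 18, 4), (40, 5, 40, 18, 8), (40, 7, 28, 25, 33), (40, 7, 28, 25, 4), (40, 7, 28, 25, 8)}
π_{A, F, B, D} gives {(4, 15, 36, 10), (4, 15, 36, 25), (4, 15, 36, 5), (4, 24, 18, 10), (4, 24, 18, 25), (4, 24, 18, 5), (4, 6, 39, 10), (4, 6, 39, 25), (4, 6, 39, 5), (40, 14, 15, 33), (40, 14, 15, 4), (40, 14, 15, 8), (40, 21, 15, 33), (40, 21, 15, 4), (40, 21, 15, 8), (40, 3, 13, 33), (40, 3, 13, 4), (40, 3, 13, 8), (40, 37, 24, 33), (40, 37, 24, 4), (40, 37, 24, 8), (40, 39, 40, 33), (40, 39, 40, 4), (40, 39, 40, 8), (40, 5, 40, 33), (40, 5, 40, 4), (40, 5, 40, 8), (40, 7, 28, 33), (40, 7, 28, 4), (40, 7, 28, 8)}.
Filtering on A >= F leaves {(40, 14, 15, 33), (40, 14, 15, 4), (40, 14, 15, 8), (40, 21, 15, 33), (40, 21, 15, 4), (40, 21, 15, 8), (40, 3, 13, 33), (40, 3, 13, 4), (40, 3, 13, 8), (40, 37, 24, 33), (40, 37, 24, 4), (40, 37, 24, 8), (40, 39, 40, 33), (40, 39, 40, 4), (40, 39, 40, 8), (40, 5, 40, 33), (40, 5, 40, 4), (40, 5, 40, 8), (40, 7, 28, 33), (40, 7, 28, 4), (40, 7, 28, 8)}.
π_{B, A} gives {(13, 40), (15, 40), (24, 40), (28, 40), (40, 40)} (16 duplicate(s) eliminated).

{(13, 40), (15, 40), (24, 40), (28, 40), (40, 40)}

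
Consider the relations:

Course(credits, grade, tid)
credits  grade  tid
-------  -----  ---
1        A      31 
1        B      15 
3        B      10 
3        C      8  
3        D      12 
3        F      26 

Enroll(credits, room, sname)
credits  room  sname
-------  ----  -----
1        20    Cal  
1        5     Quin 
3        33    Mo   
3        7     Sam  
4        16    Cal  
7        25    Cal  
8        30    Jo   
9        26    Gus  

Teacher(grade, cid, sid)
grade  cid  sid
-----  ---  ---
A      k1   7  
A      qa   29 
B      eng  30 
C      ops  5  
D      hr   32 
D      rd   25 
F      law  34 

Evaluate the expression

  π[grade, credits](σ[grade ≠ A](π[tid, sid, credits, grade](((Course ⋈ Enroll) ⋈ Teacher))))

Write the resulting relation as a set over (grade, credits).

{(B, 1), (B, 3), (C, 3), (D, 3), (F, 3)}

Course ⋈ Enroll (natural join on credits): {(1, A, 31, 20, Cal), (1, A, 31, 5, Quin), (1, B, 15, 20, Cal), (1, B, 15, 5, Quin), (3, B, 10, 33, Mo), (3, B, 10, 7, Sam), (3, C, 8, 33, Mo), (3, C, 8, 7, Sam), (3, D, 12, 33, Mo), (3, D, 12, 7, Sam), (3, F, 26, 33, Mo), (3, F, 26, 7, Sam)}
(Course ⋈ Enroll) ⋈ Teacher (natural join on grade): {(1, A, 31, 20, Cal, k1, 7), (1, A, 31, 20, Cal, qa, 29), (1, A, 31, 5, Quin, k1, 7), (1, A, 31, 5, Quin, qa, 29), (1, B, 15, 20, Cal, eng, 30), (1, B, 15, 5, Quin, eng, 30), (3, B, 10, 33, Mo, eng, 30), (3, B, 10, 7, Sam, eng, 30), (3, C, 8, 33, Mo, ops, 5), (3, C, 8, 7, Sam, ops, 5), (3, D, 12, 33, Mo, hr, 32), (3, D, 12, 33, Mo, rd, 25), (3, D, 12, 7, Sam, hr, 32), (3, D, 12, 7, Sam, rd, 25), (3, F, 26, 33, Mo, law, 34), (3, F, 26, 7, Sam, law, 34)}
Keep only column(s) tid, sid, credits, grade (8 duplicate(s) eliminated): {(10, 30, 3, B), (12, 25, 3, D), (12, 32, 3, D), (15, 30, 1, B), (26, 34, 3, F), (31, 29, 1, A), (31, 7, 1, A), (8, 5, 3, C)}
Selection grade ≠ A: {(10, 30, 3, B), (12, 25, 3, D), (12, 32, 3, D), (15, 30, 1, B), (26, 34, 3, F), (8, 5, 3, C)}
Keep only column(s) grade, credits (1 duplicate(s) eliminated): {(B, 1), (B, 3), (C, 3), (D, 3), (F, 3)}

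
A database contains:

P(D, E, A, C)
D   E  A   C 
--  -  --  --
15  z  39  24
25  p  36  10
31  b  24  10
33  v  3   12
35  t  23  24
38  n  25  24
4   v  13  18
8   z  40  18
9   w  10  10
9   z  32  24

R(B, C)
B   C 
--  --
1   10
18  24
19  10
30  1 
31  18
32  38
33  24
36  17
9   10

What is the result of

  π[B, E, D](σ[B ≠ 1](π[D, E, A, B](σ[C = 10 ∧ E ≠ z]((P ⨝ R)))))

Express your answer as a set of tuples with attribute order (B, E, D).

Natural join on C: {(15, z, 39, 24, 18), (15, z, 39, 24, 33), (25, p, 36, 10, 1), (25, p, 36, 10, 19), (25, p, 36, 10, 9), (31, b, 24, 10, 1), (31, b, 24, 10, 19), (31, b, 24, 10, 9), (35, t, 23, 24, 18), (35, t, 23, 24, 33), (38, n, 25, 24, 18), (38, n, 25, 24, 33), (4, v, 13, 18, 31), (8, z, 40, 18, 31), (9, w, 10, 10, 1), (9, w, 10, 10, 19), (9, w, 10, 10, 9), (9, z, 32, 24, 18), (9, z, 32, 24, 33)}
σ[C = 10 ∧ E ≠ z]: keep tuples satisfying C = 10 ∧ E ≠ z → {(25, p, 36, 10, 1), (25, p, 36, 10, 19), (25, p, 36, 10, 9), (31, b, 24, 10, 1), (31, b, 24, 10, 19), (31, b, 24, 10, 9), (9, w, 10, 10, 1), (9, w, 10, 10, 19), (9, w, 10, 10, 9)}
π[D, E, A, B]: project onto (D, E, A, B) → {(25, p, 36, 1), (25, p, 36, 19), (25, p, 36, 9), (31, b, 24, 1), (31, b, 24, 19), (31, b, 24, 9), (9, w, 10, 1), (9, w, 10, 19), (9, w, 10, 9)}
σ[B ≠ 1]: keep tuples satisfying B ≠ 1 → {(25, p, 36, 19), (25, p, 36, 9), (31, b, 24, 19), (31, b, 24, 9), (9, w, 10, 19), (9, w, 10, 9)}
π[B, E, D]: project onto (B, E, D) → {(19, b, 31), (19, p, 25), (19, w, 9), (9, b, 31), (9, p, 25), (9, w, 9)}

{(19, b, 31), (19, p, 25), (19, w, 9), (9, b, 31), (9, p, 25), (9, w, 9)}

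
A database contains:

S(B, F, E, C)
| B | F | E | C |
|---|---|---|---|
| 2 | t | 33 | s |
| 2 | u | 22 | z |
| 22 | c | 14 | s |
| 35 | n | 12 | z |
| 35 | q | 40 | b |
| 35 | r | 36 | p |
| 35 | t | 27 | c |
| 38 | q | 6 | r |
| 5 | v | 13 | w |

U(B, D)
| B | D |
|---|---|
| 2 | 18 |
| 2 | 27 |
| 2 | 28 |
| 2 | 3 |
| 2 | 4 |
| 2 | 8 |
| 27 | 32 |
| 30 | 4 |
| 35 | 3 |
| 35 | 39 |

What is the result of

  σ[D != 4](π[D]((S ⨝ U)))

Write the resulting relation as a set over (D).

{18, 27, 28, 3, 39, 8}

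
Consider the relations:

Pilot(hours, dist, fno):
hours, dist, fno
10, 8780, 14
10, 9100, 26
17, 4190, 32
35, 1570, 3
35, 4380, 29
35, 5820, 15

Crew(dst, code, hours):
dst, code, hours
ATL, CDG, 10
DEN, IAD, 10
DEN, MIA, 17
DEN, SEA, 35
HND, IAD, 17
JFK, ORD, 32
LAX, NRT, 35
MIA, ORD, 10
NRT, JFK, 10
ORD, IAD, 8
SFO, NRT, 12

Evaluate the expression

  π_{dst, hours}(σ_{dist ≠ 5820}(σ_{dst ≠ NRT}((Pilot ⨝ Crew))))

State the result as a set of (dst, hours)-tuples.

{(ATL, 10), (DEN, 10), (DEN, 17), (DEN, 35), (HND, 17), (LAX, 35), (MIA, 10)}

Pilot ⋈ Crew (natural join on hours): {(10, 8780, 14, ATL, CDG), (10, 8780, 14, DEN, IAD), (10, 8780, 14, MIA, ORD), (10, 8780, 14, NRT, JFK), (10, 9100, 26, ATL, CDG), (10, 9100, 26, DEN, IAD), (10, 9100, 26, MIA, ORD), (10, 9100, 26, NRT, JFK), (17, 4190, 32, DEN, MIA), (17, 4190, 32, HND, IAD), (35, 1570, 3, DEN, SEA), (35, 1570, 3, LAX, NRT), (35, 4380, 29, DEN, SEA), (35, 4380, 29, LAX, NRT), (35, 5820, 15, DEN, SEA), (35, 5820, 15, LAX, NRT)}
Apply σ_{dst ≠ NRT}; surviving tuples: {(10, 8780, 14, ATL, CDG), (10, 8780, 14, DEN, IAD), (10, 8780, 14, MIA, ORD), (10, 9100, 26, ATL, CDG), (10, 9100, 26, DEN, IAD), (10, 9100, 26, MIA, ORD), (17, 4190, 32, DEN, MIA), (17, 4190, 32, HND, IAD), (35, 1570, 3, DEN, SEA), (35, 1570, 3, LAX, NRT), (35, 4380, 29, DEN, SEA), (35, 4380, 29, LAX, NRT), (35, 5820, 15, DEN, SEA), (35, 5820, 15, LAX, NRT)}
Apply σ_{dist ≠ 5820}; surviving tuples: {(10, 8780, 14, ATL, CDG), (10, 8780, 14, DEN, IAD), (10, 8780, 14, MIA, ORD), (10, 9100, 26, ATL, CDG), (10, 9100, 26, DEN, IAD), (10, 9100, 26, MIA, ORD), (17, 4190, 32, DEN, MIA), (17, 4190, 32, HND, IAD), (35, 1570, 3, DEN, SEA), (35, 1570, 3, LAX, NRT), (35, 4380, 29, DEN, SEA), (35, 4380, 29, LAX, NRT)}
Keep only column(s) dst, hours (5 duplicate(s) eliminated): {(ATL, 10), (DEN, 10), (DEN, 17), (DEN, 35), (HND, 17), (LAX, 35), (MIA, 10)}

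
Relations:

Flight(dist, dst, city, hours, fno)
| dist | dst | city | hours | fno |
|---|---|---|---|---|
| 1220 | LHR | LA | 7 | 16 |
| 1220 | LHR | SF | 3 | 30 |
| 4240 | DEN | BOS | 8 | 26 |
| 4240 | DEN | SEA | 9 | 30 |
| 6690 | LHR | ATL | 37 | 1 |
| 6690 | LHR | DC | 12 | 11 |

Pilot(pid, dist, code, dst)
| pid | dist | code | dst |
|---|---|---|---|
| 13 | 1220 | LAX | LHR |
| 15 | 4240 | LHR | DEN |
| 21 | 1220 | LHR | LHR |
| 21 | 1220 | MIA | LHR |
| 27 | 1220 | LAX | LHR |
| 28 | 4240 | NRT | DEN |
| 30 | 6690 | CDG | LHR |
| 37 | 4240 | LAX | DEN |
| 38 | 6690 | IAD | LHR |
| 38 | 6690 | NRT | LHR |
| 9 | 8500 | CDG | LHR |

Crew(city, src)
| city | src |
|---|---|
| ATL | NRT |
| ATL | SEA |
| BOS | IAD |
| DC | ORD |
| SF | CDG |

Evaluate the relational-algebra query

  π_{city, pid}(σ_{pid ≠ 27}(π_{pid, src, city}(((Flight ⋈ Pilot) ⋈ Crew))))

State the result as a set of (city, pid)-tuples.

{(ATL, 30), (ATL, 38), (BOS, 15), (BOS, 28), (BOS, 37), (DC, 30), (DC, 38), (SF, 13), (SF, 21)}

Flight ⋈ Pilot (natural join on dist, dst): {(1220, LHR, LA, 7, 16, 13, LAX), (1220, LHR, LA, 7, 16, 21, LHR), (1220, LHR, LA, 7, 16, 21, MIA), (1220, LHR, LA, 7, 16, 27, LAX), (1220, LHR, SF, 3, 30, 13, LAX), (1220, LHR, SF, 3, 30, 21, LHR), (1220, LHR, SF, 3, 30, 21, MIA), (1220, LHR, SF, 3, 30, 27, LAX), (4240, DEN, BOS, 8, 26, 15, LHR), (4240, DEN, BOS, 8, 26, 28, NRT), (4240, DEN, BOS, 8, 26, 37, LAX), (4240, DEN, SEA, 9, 30, 15, LHR), (4240, DEN, SEA, 9, 30, 28, NRT), (4240, DEN, SEA, 9, 30, 37, LAX), (6690, LHR, ATL, 37, 1, 30, CDG), (6690, LHR, ATL, 37, 1, 38, IAD), (6690, LHR, ATL, 37, 1, 38, NRT), (6690, LHR, DC, 12, 11, 30, CDG), (6690, LHR, DC, 12, 11, 38, IAD), (6690, LHR, DC, 12, 11, 38, NRT)}
(Flight ⋈ Pilot) ⋈ Crew (natural join on city): {(1220, LHR, SF, 3, 30, 13, LAX, CDG), (1220, LHR, SF, 3, 30, 21, LHR, CDG), (1220, LHR, SF, 3, 30, 21, MIA, CDG), (1220, LHR, SF, 3, 30, 27, LAX, CDG), (4240, DEN, BOS, 8, 26, 15, LHR, IAD), (4240, DEN, BOS, 8, 26, 28, NRT, IAD), (4240, DEN, BOS, 8, 26, 37, LAX, IAD), (6690, LHR, ATL, 37, 1, 30, CDG, NRT), (6690, LHR, ATL, 37, 1, 30, CDG, SEA), (6690, LHR, ATL, 37, 1, 38, IAD, NRT), (6690, LHR, ATL, 37, 1, 38, IAD, SEA), (6690, LHR, ATL, 37, 1, 38, NRT, NRT), (6690, LHR, ATL, 37, 1, 38, NRT, SEA), (6690, LHR, DC, 12, 11, 30, CDG, ORD), (6690, LHR, DC, 12, 11, 38, IAD, ORD), (6690, LHR, DC, 12, 11, 38, NRT, ORD)}
Keep only column(s) pid, src, city (4 duplicate(s) eliminated): {(13, CDG, SF), (15, IAD, BOS), (21, CDG, SF), (27, CDG, SF), (28, IAD, BOS), (30, NRT, ATL), (30, ORD, DC), (30, SEA, ATL), (37, IAD, BOS), (38, NRT, ATL), (38, ORD, DC), (38, SEA, ATL)}
Apply σ_{pid ≠ 27}; surviving tuples: {(13, CDG, SF), (15, IAD, BOS), (21, CDG, SF), (28, IAD, BOS), (30, NRT, ATL), (30, ORD, DC), (30, SEA, ATL), (37, IAD, BOS), (38, NRT, ATL), (38, ORD, DC), (38, SEA, ATL)}
Keep only column(s) city, pid (2 duplicate(s) eliminated): {(ATL, 30), (ATL, 38), (BOS, 15), (BOS, 28), (BOS, 37), (DC, 30), (DC, 38), (SF, 13), (SF, 21)}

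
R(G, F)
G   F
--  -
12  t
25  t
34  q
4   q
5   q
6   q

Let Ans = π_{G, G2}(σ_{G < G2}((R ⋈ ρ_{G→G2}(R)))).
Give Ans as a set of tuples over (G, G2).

ρ[G→G2]: schema becomes (G2, F); tuples unchanged.
Joining R and ρ_{G→G2}(R) on F yields {(12, t, 12), (12, t, 25), (25, t, 12), (25, t, 25), (34, q, 34), (34, q, 4), (34, q, 5), (34, q, 6), (4, q, 34), (4, q, 4), (4, q, 5), (4, q, 6), (5, q, 34), (5, q, 4), (5, q, 5), (5, q, 6), (6, q, 34), (6, q, 4), (6, q, 5), (6, q, 6)}.
Filtering on G < G2 leaves {(12, t, 25), (4, q, 34), (4, q, 5), (4, q, 6), (5, q, 34), (5, q, 6), (6, q, 34)}.
Keep only column(s) G, G2: {(12, 25), (4, 34), (4, 5), (4, 6), (5, 34), (5, 6), (6, 34)}

{(12, 25), (4, 34), (4, 5), (4, 6), (5, 34), (5, 6), (6, 34)}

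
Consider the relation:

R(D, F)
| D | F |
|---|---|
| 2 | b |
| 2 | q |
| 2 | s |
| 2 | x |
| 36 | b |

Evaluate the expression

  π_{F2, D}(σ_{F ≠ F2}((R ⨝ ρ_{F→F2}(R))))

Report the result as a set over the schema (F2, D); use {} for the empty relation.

{(b, 2), (q, 2), (s, 2), (x, 2)}

ρ[F→F2]: schema becomes (D, F2); tuples unchanged.
R ⋈ ρ_{F→F2}(R) (natural join on D): {(2, b, b), (2, b, q), (2, b, s), (2, b, x), (2, q, b), (2, q, q), (2, q, s), (2, q, x), (2, s, b), (2, s, q), (2, s, s), (2, s, x), (2, x, b), (2, x, q), (2, x, s), (2, x, x), (36, b, b)}
Apply σ_{F ≠ F2}; surviving tuples: {(2, b, q), (2, b, s), (2, b, x), (2, q, b), (2, q, s), (2, q, x), (2, s, b), (2, s, q), (2, s, x), (2, x, b), (2, x, q), (2, x, s)}
Keep only column(s) F2, D (8 duplicate(s) eliminated): {(b, 2), (q, 2), (s, 2), (x, 2)}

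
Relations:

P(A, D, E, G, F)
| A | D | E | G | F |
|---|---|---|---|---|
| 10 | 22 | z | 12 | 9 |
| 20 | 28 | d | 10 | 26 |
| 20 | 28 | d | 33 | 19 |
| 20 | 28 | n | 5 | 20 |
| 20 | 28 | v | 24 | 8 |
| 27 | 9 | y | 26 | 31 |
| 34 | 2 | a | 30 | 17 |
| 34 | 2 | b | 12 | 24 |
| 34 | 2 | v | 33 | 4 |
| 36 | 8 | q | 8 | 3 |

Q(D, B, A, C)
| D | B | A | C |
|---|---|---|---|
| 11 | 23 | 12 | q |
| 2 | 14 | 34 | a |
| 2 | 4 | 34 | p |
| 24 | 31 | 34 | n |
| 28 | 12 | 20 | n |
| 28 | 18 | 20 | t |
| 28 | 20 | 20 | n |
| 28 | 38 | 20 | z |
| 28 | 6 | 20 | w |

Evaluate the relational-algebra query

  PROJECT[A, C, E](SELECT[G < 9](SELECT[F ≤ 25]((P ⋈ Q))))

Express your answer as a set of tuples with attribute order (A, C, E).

{(20, n, n), (20, t, n), (20, w, n), (20, z, n)}

Joining P and Q on A, D yields {(20, 28, d, 10, 26, 12, n), (20, 28, d, 10, 26, 18, t), (20, 28, d, 10, 26, 20, n), (20, 28, d, 10, 26, 38, z), (20, 28, d, 10, 26, 6, w), (20, 28, d, 33, 19, 12, n), (20, 28, d, 33, 19, 18, t), (20, 28, d, 33, 19, 20, n), (20, 28, d, 33, 19, 38, z), (20, 28, d, 33, 19, 6, w), (20, 28, n, 5, 20, 12, n), (20, 28, n, 5, 20, 18, t), (20, 28, n, 5, 20, 20, n), (20, 28, n, 5, 20, 38, z), (20, 28, n, 5, 20, 6, w), (20, 28, v, 24, 8, 12, n), (20, 28, v, 24, 8, 18, t), (20, 28, v, 24, 8, 20, n), (20, 28, v, 24, 8, 38, z), (20, 28, v, 24, 8, 6, w), (34, 2, a, 30, 17, 14, a), (34, 2, a, 30, 17, 4, p), (34, 2, b, 12, 24, 14, a), (34, 2, b, 12, 24, 4, p), (34, 2, v, 33, 4, 14, a), (34, 2, v, 33, 4, 4, p)}.
Apply σ_{F ≤ 25}; surviving tuples: {(20, 28, d, 33, 19, 12, n), (20, 28, d, 33, 19, 18, t), (20, 28, d, 33, 19, 20, n), (20, 28, d, 33, 19, 38, z), (20, 28, d, 33, 19, 6, w), (20, 28, n, 5, 20, 12, n), (20, 28, n, 5, 20, 18, t), (20, 28, n, 5, 20, 20, n), (20, 28, n, 5, 20, 38, z), (20, 28, n, 5, 20, 6, w), (20, 28, v, 24, 8, 12, n), (20, 28, v, 24, 8, 18, t), (20, 28, v, 24, 8, 20, n), (20, 28, v, 24, 8, 38, z), (20, 28, v, 24, 8, 6, w), (34, 2, a, 30, 17, 14, a), (34, 2, a, 30, 17, 4, p), (34, 2, b, 12, 24, 14, a), (34, 2, b, 12, 24, 4, p), (34, 2, v, 33, 4, 14, a), (34, 2, v, 33, 4, 4, p)}
Apply σ_{G < 9}; surviving tuples: {(20, 28, n, 5, 20, 12, n), (20, 28, n, 5, 20, 18, t), (20, 28, n, 5, 20, 20, n), (20, 28, n, 5, 20, 38, z), (20, 28, n, 5, 20, 6, w)}
Keep only column(s) A, C, E (1 duplicate(s) eliminated): {(20, n, n), (20, t, n), (20, w, n), (20, z, n)}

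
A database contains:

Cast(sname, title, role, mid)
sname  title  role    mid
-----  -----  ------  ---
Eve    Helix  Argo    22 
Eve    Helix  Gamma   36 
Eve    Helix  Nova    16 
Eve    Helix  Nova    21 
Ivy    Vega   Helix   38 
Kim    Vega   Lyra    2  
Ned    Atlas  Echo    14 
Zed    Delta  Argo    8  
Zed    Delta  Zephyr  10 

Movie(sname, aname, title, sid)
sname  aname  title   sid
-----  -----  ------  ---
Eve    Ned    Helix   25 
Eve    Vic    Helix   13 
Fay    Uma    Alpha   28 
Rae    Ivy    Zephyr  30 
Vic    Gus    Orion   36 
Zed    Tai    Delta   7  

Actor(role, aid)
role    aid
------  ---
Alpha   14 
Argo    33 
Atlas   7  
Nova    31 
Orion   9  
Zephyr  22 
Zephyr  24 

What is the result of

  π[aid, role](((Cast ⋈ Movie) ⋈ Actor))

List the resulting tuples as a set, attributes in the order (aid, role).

{(22, Zephyr), (24, Zephyr), (31, Nova), (33, Argo)}

Joining Cast and Movie on sname, title yields {(Eve, Helix, Argo, 22, Ned, 25), (Eve, Helix, Argo, 22, Vic, 13), (Eve, Helix, Gamma, 36, Ned, 25), (Eve, Helix, Gamma, 36, Vic, 13), (Eve, Helix, Nova, 16, Ned, 25), (Eve, Helix, Nova, 16, Vic, 13), (Eve, Helix, Nova, 21, Ned, 25), (Eve, Helix, Nova, 21, Vic, 13), (Zed, Delta, Argo, 8, Tai, 7), (Zed, Delta, Zephyr, 10, Tai, 7)}.
Joining (Cast ⋈ Movie) and Actor on role yields {(Eve, Helix, Argo, 22, Ned, 25, 33), (Eve, Helix, Argo, 22, Vic, 13, 33), (Eve, Helix, Nova, 16, Ned, 25, 31), (Eve, Helix, Nova, 16, Vic, 13, 31), (Eve, Helix, Nova, 21, Ned, 25, 31), (Eve, Helix, Nova, 21, Vic, 13, 31), (Zed, Delta, Argo, 8, Tai, 7, 33), (Zed, Delta, Zephyr, 10, Tai, 7, 22), (Zed, Delta, Zephyr, 10, Tai, 7, 24)}.
Projecting to aid, role (5 duplicate(s) eliminated): {(22, Zephyr), (24, Zephyr), (31, Nova), (33, Argo)}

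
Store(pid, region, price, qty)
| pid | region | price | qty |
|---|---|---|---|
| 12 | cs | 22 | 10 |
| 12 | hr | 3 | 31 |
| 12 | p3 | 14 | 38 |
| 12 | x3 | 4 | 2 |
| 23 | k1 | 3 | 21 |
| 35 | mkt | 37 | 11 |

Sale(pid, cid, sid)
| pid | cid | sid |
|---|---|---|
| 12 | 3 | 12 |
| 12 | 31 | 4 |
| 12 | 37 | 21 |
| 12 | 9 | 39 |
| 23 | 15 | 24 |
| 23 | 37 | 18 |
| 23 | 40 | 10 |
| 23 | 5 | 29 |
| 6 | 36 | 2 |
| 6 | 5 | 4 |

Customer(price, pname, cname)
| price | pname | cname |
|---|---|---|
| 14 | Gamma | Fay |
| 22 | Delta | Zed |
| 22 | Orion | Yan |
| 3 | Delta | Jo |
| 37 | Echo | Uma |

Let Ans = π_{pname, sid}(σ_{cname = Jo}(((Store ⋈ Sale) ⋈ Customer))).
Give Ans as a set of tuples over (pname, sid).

Joining Store and Sale on pid yields {(12, cs, 22, 10, 3, 12), (12, cs, 22, 10, 31, 4), (12, cs, 22, 10, 37, 21), (12, cs, 22, 10, 9, 39), (12, hr, 3, 31, 3, 12), (12, hr, 3, 31, 31, 4), (12, hr, 3, 31, 37, 21), (12, hr, 3, 31, 9, 39), (12, p3, 14, 38, 3, 12), (12, p3, 14, 38, 31, 4), (12, p3, 14, 38, 37, 21), (12, p3, 14, 38, 9, 39), (12, x3, 4, 2, 3, 12), (12, x3, 4, 2, 31, 4), (12, x3, 4, 2, 37, 21), (12, x3, 4, 2, 9, 39), (23, k1, 3, 21, 15, 24), (23, k1, 3, 21, 37, 18), (23, k1, 3, 21, 40, 10), (23, k1, 3, 21, 5, 29)}.
Joining (Store ⋈ Sale) and Customer on price yields {(12, cs, 22, 10, 3, 12, Delta, Zed), (12, cs, 22, 10, 3, 12, Orion, Yan), (12, cs, 22, 10, 31, 4, Delta, Zed), (12, cs, 22, 10, 31, 4, Orion, Yan), (12, cs, 22, 10, 37, 21, Delta, Zed), (12, cs, 22, 10, 37, 21, Orion, Yan), (12, cs, 22, 10, 9, 39, Delta, Zed), (12, cs, 22, 10, 9, 39, Orion, Yan), (12, hr, 3, 31, 3, 12, Delta, Jo), (12, hr, 3, 31, 31, 4, Delta, Jo), (12, hr, 3, 31, 37, 21, Delta, Jo), (12, hr, 3, 31, 9, 39, Delta, Jo), (12, p3, 14, 38, 3, 12, Gamma, Fay), (12, p3, 14, 38, 31, 4, Gamma, Fay), (12, p3, 14, 38, 37, 21, Gamma, Fay), (12, p3, 14, 38, 9, 39, Gamma, Fay), (23, k1, 3, 21, 15, 24, Delta, Jo), (23, k1, 3, 21, 37, 18, Delta, Jo), (23, k1, 3, 21, 40, 10, Delta, Jo), (23, k1, 3, 21, 5, 29, Delta, Jo)}.
σ[cname = Jo]: keep tuples satisfying cname = Jo → {(12, hr, 3, 31, 3, 12, Delta, Jo), (12, hr, 3, 31, 31, 4, Delta, Jo), (12, hr, 3, 31, 37, 21, Delta, Jo), (12, hr, 3, 31, 9, 39, Delta, Jo), (23, k1, 3, 21, 15, 24, Delta, Jo), (23, k1, 3, 21, 37, 18, Delta, Jo), (23, k1, 3, 21, 40, 10, Delta, Jo), (23, k1, 3, 21, 5, 29, Delta, Jo)}
π[pname, sid]: project onto (pname, sid) → {(Delta, 10), (Delta, 12), (Delta, 18), (Delta, 21), (Delta, 24), (Delta, 29), (Delta, 39), (Delta, 4)}

{(Delta, 10), (Delta, 12), (Delta, 18), (Delta, 21), (Delta, 24), (Delta, 29), (Delta, 39), (Delta, 4)}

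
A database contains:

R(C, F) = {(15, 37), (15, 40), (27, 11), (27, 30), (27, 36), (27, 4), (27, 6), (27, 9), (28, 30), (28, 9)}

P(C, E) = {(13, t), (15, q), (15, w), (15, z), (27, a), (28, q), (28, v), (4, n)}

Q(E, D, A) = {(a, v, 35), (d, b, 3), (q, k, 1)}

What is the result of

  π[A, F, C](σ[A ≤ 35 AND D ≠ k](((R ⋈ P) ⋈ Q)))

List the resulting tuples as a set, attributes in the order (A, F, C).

Joining R and P on C yields {(15, 37, q), (15, 37, w), (15, 37, z), (15, 40, q), (15, 40, w), (15, 40, z), (27, 11, a), (27, 30, a), (27, 36, a), (27, 4, a), (27, 6, a), (27, 9, a), (28, 30, q), (28, 30, v), (28, 9, q), (28, 9, v)}.
Joining (R ⋈ P) and Q on E yields {(15, 37, q, k, 1), (15, 40, q, k, 1), (27, 11, a, v, 35), (27, 30, a, v, 35), (27, 36, a, v, 35), (27, 4, a, v, 35), (27, 6, a, v, 35), (27, 9, a, v, 35), (28, 30, q, k, 1), (28, 9, q, k, 1)}.
σ[A ≤ 35 AND D ≠ k]: keep tuples satisfying A ≤ 35 AND D ≠ k → {(27, 11, a, v, 35), (27, 30, a, v, 35), (27, 36, a, v, 35), (27, 4, a, v, 35), (27, 6, a, v, 35), (27, 9, a, v, 35)}
π_{A, F, C} gives {(35, 11, 27), (35, 30, 27), (35, 36, 27), (35, 4, 27), (35, 6, 27), (35, 9, 27)}.

{(35, 11, 27), (35, 30, 27), (35, 36, 27), (35, 4, 27), (35, 6, 27), (35, 9, 27)}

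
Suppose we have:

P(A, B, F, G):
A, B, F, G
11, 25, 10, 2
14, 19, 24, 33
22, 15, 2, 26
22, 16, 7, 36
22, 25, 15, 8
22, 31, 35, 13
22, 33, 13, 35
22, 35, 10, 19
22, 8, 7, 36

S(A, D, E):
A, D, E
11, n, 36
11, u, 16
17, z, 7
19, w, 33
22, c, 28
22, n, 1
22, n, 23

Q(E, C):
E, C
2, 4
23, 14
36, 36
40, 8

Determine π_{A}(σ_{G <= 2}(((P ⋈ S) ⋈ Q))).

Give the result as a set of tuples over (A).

Joining P and S on A yields {(11, 25, 10, 2, n, 36), (11, 25, 10, 2, u, 16), (22, 15, 2, 26, c, 28), (22, 15, 2, 26, n, 1), (22, 15, 2, 26, n, 23), (22, 16, 7, 36, c, 28), (22, 16, 7, 36, n, 1), (22, 16, 7, 36, n, 23), (22, 25, 15, 8, c, 28), (22, 25, 15, 8, n, 1), (22, 25, 15, 8, n, 23), (22, 31, 35, 13, c, 28), (22, 31, 35, 13, n, 1), (22, 31, 35, 13, n, 23), (22, 33, 13, 35, c, 28), (22, 33, 13, 35, n, 1), (22, 33, 13, 35, n, 23), (22, 35, 10, 19, c, 28), (22, 35, 10, 19, n, 1), (22, 35, 10, 19, n, 23), (22, 8, 7, 36, c, 28), (22, 8, 7, 36, n, 1), (22, 8, 7, 36, n, 23)}.
Joining (P ⋈ S) and Q on E yields {(11, 25, 10, 2, n, 36, 36), (22, 15, 2, 26, n, 23, 14), (22, 16, 7, 36, n, 23, 14), (22, 25, 15, 8, n, 23, 14), (22, 31, 35, 13, n, 23, 14), (22, 33, 13, 35, n, 23, 14), (22, 35, 10, 19, n, 23, 14), (22, 8, 7, 36, n, 23, 14)}.
Selection G <= 2: {(11, 25, 10, 2, n, 36, 36)}
π_{A} gives {11}.

{11}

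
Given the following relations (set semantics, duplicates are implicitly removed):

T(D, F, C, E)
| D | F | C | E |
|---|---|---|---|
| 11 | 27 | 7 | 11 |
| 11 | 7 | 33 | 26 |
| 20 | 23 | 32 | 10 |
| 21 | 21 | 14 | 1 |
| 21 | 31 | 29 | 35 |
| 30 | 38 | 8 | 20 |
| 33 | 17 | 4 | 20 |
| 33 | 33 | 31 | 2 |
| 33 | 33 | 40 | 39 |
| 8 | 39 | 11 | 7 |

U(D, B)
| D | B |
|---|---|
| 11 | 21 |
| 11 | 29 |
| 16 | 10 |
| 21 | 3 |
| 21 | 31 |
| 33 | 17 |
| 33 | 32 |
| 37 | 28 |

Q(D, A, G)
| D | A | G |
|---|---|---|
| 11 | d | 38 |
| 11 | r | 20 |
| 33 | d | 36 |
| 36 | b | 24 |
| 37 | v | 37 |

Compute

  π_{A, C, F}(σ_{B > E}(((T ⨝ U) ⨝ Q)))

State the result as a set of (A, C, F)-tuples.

{(d, 31, 33), (d, 33, 7), (d, 4, 17), (d, 7, 27), (r, 33, 7), (r, 7, 27)}

Joining T and U on D yields {(11, 27, 7, 11, 21), (11, 27, 7, 11, 29), (11, 7, 33, 26, 21), (11, 7, 33, 26, 29), (21, 21, 14, 1, 3), (21, 21, 14, 1, 31), (21, 31, 29, 35, 3), (21, 31, 29, 35, 31), (33, 17, 4, 20, 17), (33, 17, 4, 20, 32), (33, 33, 31, 2, 17), (33, 33, 31, 2, 32), (33, 33, 40, 39, 17), (33, 33, 40, 39, 32)}.
Joining (T ⨝ U) and Q on D yields {(11, 27, 7, 11, 21, d, 38), (11, 27, 7, 11, 21, r, 20), (11, 27, 7, 11, 29, d, 38), (11, 27, 7, 11, 29, r, 20), (11, 7, 33, 26, 21, d, 38), (11, 7, 33, 26, 21, r, 20), (11, 7, 33, 26, 29, d, 38), (11, 7, 33, 26, 29, r, 20), (33, 17, 4, 20, 17, d, 36), (33, 17, 4, 20, 32, d, 36), (33, 33, 31, 2, 17, d, 36), (33, 33, 31, 2, 32, d, 36), (33, 33, 40, 39, 17, d, 36), (33, 33, 40, 39, 32, d, 36)}.
σ[B > E]: keep tuples satisfying B > E → {(11, 27, 7, 11, 21, d, 38), (11, 27, 7, 11, 21, r, 20), (11, 27, 7, 11, 29, d, 38), (11, 27, 7, 11, 29, r, 20), (11, 7, 33, 26, 29, d, 38), (11, 7, 33, 26, 29, r, 20), (33, 17, 4, 20, 32, d, 36), (33, 33, 31, 2, 17, d, 36), (33, 33, 31, 2, 32, d, 36)}
Projecting to A, C, F (3 duplicate(s) eliminated): {(d, 31, 33), (d, 33, 7), (d, 4, 17), (d, 7, 27), (r, 33, 7), (r, 7, 27)}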